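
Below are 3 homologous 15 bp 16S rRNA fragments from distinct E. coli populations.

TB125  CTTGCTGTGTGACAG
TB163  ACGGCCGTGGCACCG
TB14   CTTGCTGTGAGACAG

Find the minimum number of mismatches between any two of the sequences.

Pairwise Hamming distances:
  TB125 vs TB163: 7
  TB125 vs TB14: 1
  TB163 vs TB14: 7
The smallest is 1, between TB125 and TB14.

1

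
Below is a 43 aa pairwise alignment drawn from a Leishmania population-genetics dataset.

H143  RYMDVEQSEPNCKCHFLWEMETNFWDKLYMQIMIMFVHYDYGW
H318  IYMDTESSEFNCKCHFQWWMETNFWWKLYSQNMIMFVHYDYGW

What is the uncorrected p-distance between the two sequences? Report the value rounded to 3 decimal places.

The sequences differ at positions 1 (R/I), 5 (V/T), 7 (Q/S), 10 (P/F), 17 (L/Q), 19 (E/W), 26 (D/W), 30 (M/S), 32 (I/N).
There are 9 differences over 43 sites, so p = 9/43 = 0.209.

0.209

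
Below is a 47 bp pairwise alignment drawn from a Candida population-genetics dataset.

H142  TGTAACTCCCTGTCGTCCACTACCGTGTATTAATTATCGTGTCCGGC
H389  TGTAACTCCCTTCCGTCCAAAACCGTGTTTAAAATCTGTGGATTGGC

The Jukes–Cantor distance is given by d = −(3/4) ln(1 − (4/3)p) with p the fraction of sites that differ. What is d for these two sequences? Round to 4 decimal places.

0.3796

Mismatches occur at site 12 (G/T), site 13 (T/C), site 20 (C/A), site 21 (T/A), site 29 (A/T), site 31 (T/A), site 34 (T/A), site 36 (A/C), site 38 (C/G), site 39 (G/T), site 40 (T/G), site 42 (T/A), site 43 (C/T), site 44 (C/T).
p = 14/47 = 0.297872.
d = −0.75 · ln(1 − (4/3)·0.297872) = −0.75 · ln(0.602837) = −0.75 · (-0.506108) = 0.3796.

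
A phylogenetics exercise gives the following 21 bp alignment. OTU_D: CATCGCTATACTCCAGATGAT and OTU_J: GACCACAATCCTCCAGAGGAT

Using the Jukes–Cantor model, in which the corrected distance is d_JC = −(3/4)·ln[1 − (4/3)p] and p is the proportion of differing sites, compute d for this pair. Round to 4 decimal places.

0.3597

Differing sites — 1:C/G; 3:T/C; 5:G/A; 7:T/A; 10:A/C; 18:T/G.
p = 6/21 = 0.285714.
d = −0.75 · ln(1 − (4/3)·0.285714) = −0.75 · ln(0.619048) = −0.75 · (-0.479572) = 0.3597.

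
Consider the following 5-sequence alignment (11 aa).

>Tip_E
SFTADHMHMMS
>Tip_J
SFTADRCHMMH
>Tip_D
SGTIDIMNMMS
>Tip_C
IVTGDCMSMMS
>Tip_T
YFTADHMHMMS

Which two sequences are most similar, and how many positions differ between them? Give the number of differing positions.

Pairwise Hamming distances:
  Tip_E vs Tip_J: 3
  Tip_E vs Tip_D: 4
  Tip_E vs Tip_C: 5
  Tip_E vs Tip_T: 1
  Tip_J vs Tip_D: 6
  Tip_J vs Tip_C: 7
  Tip_J vs Tip_T: 4
  Tip_D vs Tip_C: 5
  Tip_D vs Tip_T: 5
  Tip_C vs Tip_T: 5
The smallest is 1, between Tip_E and Tip_T.

1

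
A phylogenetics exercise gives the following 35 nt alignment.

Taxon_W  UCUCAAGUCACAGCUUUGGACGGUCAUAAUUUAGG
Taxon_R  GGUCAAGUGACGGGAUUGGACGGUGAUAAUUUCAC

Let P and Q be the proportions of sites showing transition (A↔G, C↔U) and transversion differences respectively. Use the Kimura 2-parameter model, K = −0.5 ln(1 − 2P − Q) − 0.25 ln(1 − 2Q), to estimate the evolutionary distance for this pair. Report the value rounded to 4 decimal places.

0.3627

Differing sites — 1:U/G (Tv); 2:C/G (Tv); 9:C/G (Tv); 12:A/G (Ti); 14:C/G (Tv); 15:U/A (Tv); 25:C/G (Tv); 33:A/C (Tv); 34:G/A (Ti); 35:G/C (Tv).
Of the 10 differences, 2 transitions and 8 transversions over 35 sites: P = 2/35 = 0.057143, Q = 8/35 = 0.228571.
d = −0.5·ln(0.657143) − 0.25·ln(0.542858) = −0.5·(-0.419854) − 0.25·(-0.610908) = 0.3627.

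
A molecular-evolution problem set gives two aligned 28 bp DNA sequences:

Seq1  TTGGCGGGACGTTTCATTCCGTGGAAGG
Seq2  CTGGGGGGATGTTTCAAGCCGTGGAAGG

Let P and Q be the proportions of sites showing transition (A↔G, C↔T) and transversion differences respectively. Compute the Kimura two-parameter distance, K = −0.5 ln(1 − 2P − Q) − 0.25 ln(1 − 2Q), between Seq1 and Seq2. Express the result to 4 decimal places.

The sequences differ at positions 1 (T/C, transition), 5 (C/G, transversion), 10 (C/T, transition), 17 (T/A, transversion), 18 (T/G, transversion).
Of the 5 differences, 2 transitions and 3 transversions over 28 sites: P = 2/28 = 0.071429, Q = 3/28 = 0.107143.
d = −0.5·ln(0.749999) − 0.25·ln(0.785714) = −0.5·(-0.287683) − 0.25·(-0.241162) = 0.2041.

0.2041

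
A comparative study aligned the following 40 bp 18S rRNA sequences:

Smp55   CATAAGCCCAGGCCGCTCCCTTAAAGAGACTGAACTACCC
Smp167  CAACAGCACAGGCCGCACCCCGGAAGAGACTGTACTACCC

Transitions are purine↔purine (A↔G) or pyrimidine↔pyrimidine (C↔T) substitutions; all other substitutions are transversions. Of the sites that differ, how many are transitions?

2

The sequences differ at positions 3 (T/A, transversion), 4 (A/C, transversion), 8 (C/A, transversion), 17 (T/A, transversion), 21 (T/C, transition), 22 (T/G, transversion), 23 (A/G, transition), 33 (A/T, transversion).
Of the 8 differences, 2 transitions and 6 transversions, so the answer is 2.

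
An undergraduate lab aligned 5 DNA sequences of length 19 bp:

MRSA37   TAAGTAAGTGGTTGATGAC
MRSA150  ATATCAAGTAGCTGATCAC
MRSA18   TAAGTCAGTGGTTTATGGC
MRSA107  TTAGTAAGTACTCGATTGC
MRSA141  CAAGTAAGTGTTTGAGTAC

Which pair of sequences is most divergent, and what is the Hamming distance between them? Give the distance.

10

Pairwise Hamming distances:
  MRSA37 vs MRSA150: 7
  MRSA37 vs MRSA18: 3
  MRSA37 vs MRSA107: 6
  MRSA37 vs MRSA141: 4
  MRSA150 vs MRSA18: 10
  MRSA150 vs MRSA107: 8
  MRSA150 vs MRSA141: 9
  MRSA18 vs MRSA107: 7
  MRSA18 vs MRSA141: 7
  MRSA107 vs MRSA141: 7
The largest is 10, between MRSA150 and MRSA18.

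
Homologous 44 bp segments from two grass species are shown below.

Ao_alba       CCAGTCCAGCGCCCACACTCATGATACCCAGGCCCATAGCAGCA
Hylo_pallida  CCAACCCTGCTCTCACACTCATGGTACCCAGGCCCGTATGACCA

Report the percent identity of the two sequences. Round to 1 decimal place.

Mismatches occur at site 4 (G/A), site 5 (T/C), site 8 (A/T), site 11 (G/T), site 13 (C/T), site 24 (A/G), site 36 (A/G), site 39 (G/T), site 40 (C/G), site 42 (G/C).
34 of the 44 sites match, so the percent identity is 34/44 × 100 = 77.3%.

77.3%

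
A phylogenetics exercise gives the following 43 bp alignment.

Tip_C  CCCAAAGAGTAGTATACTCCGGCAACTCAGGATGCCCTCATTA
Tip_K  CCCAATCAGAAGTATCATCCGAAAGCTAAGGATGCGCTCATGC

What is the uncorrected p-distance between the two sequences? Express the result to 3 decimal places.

Differing sites — 6:A/T; 7:G/C; 10:T/A; 16:A/C; 17:C/A; 22:G/A; 23:C/A; 25:A/G; 28:C/A; 36:C/G; 42:T/G; 43:A/C.
There are 12 differences over 43 sites, so p = 12/43 = 0.279.

0.279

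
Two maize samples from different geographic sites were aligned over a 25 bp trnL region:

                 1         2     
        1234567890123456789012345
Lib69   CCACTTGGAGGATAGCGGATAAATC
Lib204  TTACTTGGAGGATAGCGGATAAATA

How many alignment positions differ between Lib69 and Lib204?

Differing sites — 1:C/T; 2:C/T; 25:C/A.
That gives 3 mismatches out of 25 aligned sites, so the Hamming distance is 3.

3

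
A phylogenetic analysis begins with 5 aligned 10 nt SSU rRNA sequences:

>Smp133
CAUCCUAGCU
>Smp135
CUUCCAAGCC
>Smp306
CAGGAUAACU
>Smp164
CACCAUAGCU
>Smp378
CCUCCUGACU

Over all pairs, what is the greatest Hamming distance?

7

Pairwise Hamming distances:
  Smp133 vs Smp135: 3
  Smp133 vs Smp306: 4
  Smp133 vs Smp164: 2
  Smp133 vs Smp378: 3
  Smp135 vs Smp306: 7
  Smp135 vs Smp164: 5
  Smp135 vs Smp378: 5
  Smp306 vs Smp164: 3
  Smp306 vs Smp378: 5
  Smp164 vs Smp378: 5
The largest is 7, between Smp135 and Smp306.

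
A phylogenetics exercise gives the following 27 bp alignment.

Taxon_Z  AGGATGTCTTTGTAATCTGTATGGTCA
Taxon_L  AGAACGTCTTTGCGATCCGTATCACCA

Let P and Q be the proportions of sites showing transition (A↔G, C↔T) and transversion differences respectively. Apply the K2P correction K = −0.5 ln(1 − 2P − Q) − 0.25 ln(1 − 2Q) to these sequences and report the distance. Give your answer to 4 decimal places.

0.4247

The sequences differ at positions 3 (G/A, transition), 5 (T/C, transition), 13 (T/C, transition), 14 (A/G, transition), 18 (T/C, transition), 23 (G/C, transversion), 24 (G/A, transition), 25 (T/C, transition).
Of the 8 differences, 7 transitions and 1 transversion over 27 sites: P = 7/27 = 0.259259, Q = 1/27 = 0.037037.
d = −0.5·ln(0.444445) − 0.25·ln(0.925926) = −0.5·(-0.810929) − 0.25·(-0.076961) = 0.4247.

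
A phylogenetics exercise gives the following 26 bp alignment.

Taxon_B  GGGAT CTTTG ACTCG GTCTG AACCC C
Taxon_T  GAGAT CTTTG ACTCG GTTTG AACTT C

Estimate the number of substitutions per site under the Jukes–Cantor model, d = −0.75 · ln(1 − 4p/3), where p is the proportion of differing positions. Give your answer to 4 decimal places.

0.1722

Mismatches occur at site 2 (G→A), site 18 (C→T), site 24 (C→T), site 25 (C→T).
p = 4/26 = 0.153846.
d = −0.75 · ln(1 − (4/3)·0.153846) = −0.75 · ln(0.794872) = −0.75 · (-0.229574) = 0.1722.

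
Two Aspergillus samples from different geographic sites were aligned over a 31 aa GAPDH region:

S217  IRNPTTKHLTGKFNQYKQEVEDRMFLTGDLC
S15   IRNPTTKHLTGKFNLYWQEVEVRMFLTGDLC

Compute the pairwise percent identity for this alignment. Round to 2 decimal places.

90.32%

Mismatches occur at site 15 (Q/L), site 17 (K/W), site 22 (D/V).
28 of the 31 sites match, so the percent identity is 28/31 × 100 = 90.32%.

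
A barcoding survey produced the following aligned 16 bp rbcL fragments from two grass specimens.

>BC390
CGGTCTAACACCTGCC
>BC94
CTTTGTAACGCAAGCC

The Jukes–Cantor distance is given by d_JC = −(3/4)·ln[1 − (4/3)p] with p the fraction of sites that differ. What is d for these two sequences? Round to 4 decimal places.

0.5199

The sequences differ at positions 2 (G/T), 3 (G/T), 5 (C/G), 10 (A/G), 12 (C/A), 13 (T/A).
p = 6/16 = 0.375000.
d = −0.75 · ln(1 − (4/3)·0.375000) = −0.75 · ln(0.500000) = −0.75 · (-0.693147) = 0.5199.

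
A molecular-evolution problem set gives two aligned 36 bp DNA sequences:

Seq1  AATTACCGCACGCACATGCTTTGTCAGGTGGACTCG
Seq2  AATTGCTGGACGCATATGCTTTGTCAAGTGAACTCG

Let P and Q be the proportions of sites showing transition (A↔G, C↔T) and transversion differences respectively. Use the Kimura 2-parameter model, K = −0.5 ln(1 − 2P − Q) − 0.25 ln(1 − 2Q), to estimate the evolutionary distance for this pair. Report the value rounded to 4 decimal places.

Mismatches occur at site 5 (A→G, transition), site 7 (C→T, transition), site 9 (C→G, transversion), site 15 (C→T, transition), site 27 (G→A, transition), site 31 (G→A, transition).
Of the 6 differences, 5 transitions and 1 transversion over 36 sites: P = 5/36 = 0.138889, Q = 1/36 = 0.027778.
d = −0.5·ln(0.694444) − 0.25·ln(0.944444) = −0.5·(-0.364644) − 0.25·(-0.057159) = 0.1966.

0.1966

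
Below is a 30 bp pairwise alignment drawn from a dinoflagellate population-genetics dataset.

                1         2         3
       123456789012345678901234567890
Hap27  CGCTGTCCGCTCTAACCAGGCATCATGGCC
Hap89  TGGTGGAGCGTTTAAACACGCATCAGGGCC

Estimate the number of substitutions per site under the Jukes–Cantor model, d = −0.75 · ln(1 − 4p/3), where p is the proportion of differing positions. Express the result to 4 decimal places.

Mismatches occur at site 1 (C→T), site 3 (C→G), site 6 (T→G), site 7 (C→A), site 8 (C→G), site 9 (G→C), site 10 (C→G), site 12 (C→T), site 16 (C→A), site 19 (G→C), site 26 (T→G).
p = 11/30 = 0.366667.
d = −0.75 · ln(1 − (4/3)·0.366667) = −0.75 · ln(0.511111) = −0.75 · (-0.671168) = 0.5034.

0.5034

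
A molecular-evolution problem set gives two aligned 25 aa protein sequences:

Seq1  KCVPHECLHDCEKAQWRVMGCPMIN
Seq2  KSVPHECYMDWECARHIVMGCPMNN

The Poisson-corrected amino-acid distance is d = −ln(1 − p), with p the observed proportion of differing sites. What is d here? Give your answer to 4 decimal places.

Differing sites — 2:C/S; 8:L/Y; 9:H/M; 11:C/W; 13:K/C; 15:Q/R; 16:W/H; 17:R/I; 24:I/N.
p = 9/25 = 0.360000.
d = −ln(1 − 0.360000) = −ln(0.640000) = 0.4463.

0.4463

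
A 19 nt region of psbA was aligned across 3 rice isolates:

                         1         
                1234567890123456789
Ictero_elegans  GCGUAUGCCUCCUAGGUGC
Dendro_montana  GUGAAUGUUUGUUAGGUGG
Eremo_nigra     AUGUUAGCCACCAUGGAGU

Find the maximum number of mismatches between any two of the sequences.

13

Pairwise Hamming distances:
  Ictero_elegans vs Dendro_montana: 7
  Ictero_elegans vs Eremo_nigra: 9
  Dendro_montana vs Eremo_nigra: 13
The largest is 13, between Dendro_montana and Eremo_nigra.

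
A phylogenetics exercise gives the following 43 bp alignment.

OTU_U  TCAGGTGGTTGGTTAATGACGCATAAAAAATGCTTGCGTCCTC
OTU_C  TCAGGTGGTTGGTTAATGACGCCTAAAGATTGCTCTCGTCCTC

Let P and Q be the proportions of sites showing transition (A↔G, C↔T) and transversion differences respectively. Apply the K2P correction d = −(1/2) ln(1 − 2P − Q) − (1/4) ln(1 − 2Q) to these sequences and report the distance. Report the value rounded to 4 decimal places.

Differing sites — 23:A/C (Tv); 28:A/G (Ti); 30:A/T (Tv); 35:T/C (Ti); 36:G/T (Tv).
Of the 5 differences, 2 transitions and 3 transversions over 43 sites: P = 2/43 = 0.046512, Q = 3/43 = 0.069767.
d = −0.5·ln(0.837209) − 0.25·ln(0.860466) = −0.5·(-0.177682) − 0.25·(-0.150281) = 0.1264.

0.1264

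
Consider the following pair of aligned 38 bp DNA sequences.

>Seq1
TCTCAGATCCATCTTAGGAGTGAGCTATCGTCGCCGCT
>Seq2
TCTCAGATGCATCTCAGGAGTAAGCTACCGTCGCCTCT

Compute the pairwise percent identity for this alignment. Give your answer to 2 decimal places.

The sequences differ at positions 9 (C/G), 15 (T/C), 22 (G/A), 28 (T/C), 36 (G/T).
33 of the 38 sites match, so the percent identity is 33/38 × 100 = 86.84%.

86.84%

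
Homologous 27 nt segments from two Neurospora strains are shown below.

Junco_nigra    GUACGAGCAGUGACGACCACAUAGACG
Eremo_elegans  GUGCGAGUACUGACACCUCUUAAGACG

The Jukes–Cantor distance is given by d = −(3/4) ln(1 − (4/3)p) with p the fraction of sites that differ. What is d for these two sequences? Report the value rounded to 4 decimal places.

The sequences differ at positions 3 (A/G), 8 (C/U), 10 (G/C), 15 (G/A), 16 (A/C), 18 (C/U), 19 (A/C), 20 (C/U), 21 (A/U), 22 (U/A).
p = 10/27 = 0.370370.
d = −0.75 · ln(1 − (4/3)·0.370370) = −0.75 · ln(0.506173) = −0.75 · (-0.680877) = 0.5107.

0.5107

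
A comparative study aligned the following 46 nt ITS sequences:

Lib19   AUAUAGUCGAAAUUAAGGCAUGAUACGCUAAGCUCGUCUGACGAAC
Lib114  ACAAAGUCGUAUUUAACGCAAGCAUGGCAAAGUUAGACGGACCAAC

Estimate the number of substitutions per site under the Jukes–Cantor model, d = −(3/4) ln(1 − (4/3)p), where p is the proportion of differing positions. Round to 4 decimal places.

The sequences differ at positions 2 (U/C), 4 (U/A), 10 (A/U), 12 (A/U), 17 (G/C), 21 (U/A), 23 (A/C), 24 (U/A), 25 (A/U), 26 (C/G), 29 (U/A), 33 (C/U), 35 (C/A), 37 (U/A), 39 (U/G), 43 (G/C).
p = 16/46 = 0.347826.
d = −0.75 · ln(1 − (4/3)·0.347826) = −0.75 · ln(0.536232) = −0.75 · (-0.623188) = 0.4674.

0.4674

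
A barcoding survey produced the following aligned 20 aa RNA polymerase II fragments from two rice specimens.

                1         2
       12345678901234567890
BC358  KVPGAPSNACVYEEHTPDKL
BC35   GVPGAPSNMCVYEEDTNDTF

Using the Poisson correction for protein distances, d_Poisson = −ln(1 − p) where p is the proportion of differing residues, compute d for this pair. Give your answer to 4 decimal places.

The sequences differ at positions 1 (K/G), 9 (A/M), 15 (H/D), 17 (P/N), 19 (K/T), 20 (L/F).
p = 6/20 = 0.300000.
d = −ln(1 − 0.300000) = −ln(0.700000) = 0.3567.

0.3567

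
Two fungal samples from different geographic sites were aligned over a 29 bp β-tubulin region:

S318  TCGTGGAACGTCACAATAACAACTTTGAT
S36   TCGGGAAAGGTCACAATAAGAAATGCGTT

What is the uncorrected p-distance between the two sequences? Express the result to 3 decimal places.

Differing sites — 4:T/G; 6:G/A; 9:C/G; 20:C/G; 23:C/A; 25:T/G; 26:T/C; 28:A/T.
There are 8 differences over 29 sites, so p = 8/29 = 0.276.

0.276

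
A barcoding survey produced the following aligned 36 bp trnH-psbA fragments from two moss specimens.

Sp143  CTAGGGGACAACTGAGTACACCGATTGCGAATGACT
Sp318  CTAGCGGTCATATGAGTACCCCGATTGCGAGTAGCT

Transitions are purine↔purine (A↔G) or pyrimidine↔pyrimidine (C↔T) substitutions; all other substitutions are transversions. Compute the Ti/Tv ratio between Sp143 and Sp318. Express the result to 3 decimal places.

0.600

The sequences differ at positions 5 (G/C, transversion), 8 (A/T, transversion), 11 (A/T, transversion), 12 (C/A, transversion), 20 (A/C, transversion), 31 (A/G, transition), 33 (G/A, transition), 34 (A/G, transition).
Of the 8 differences, 3 transitions and 5 transversions, so Ti/Tv = 3/5 = 0.600.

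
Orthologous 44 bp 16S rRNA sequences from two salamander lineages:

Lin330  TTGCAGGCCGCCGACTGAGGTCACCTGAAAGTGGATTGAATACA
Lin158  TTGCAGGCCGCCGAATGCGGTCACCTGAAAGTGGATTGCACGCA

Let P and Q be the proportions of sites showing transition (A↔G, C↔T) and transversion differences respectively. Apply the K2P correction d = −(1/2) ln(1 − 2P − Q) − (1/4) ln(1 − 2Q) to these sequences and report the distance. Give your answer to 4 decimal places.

0.1233

The sequences differ at positions 15 (C/A, transversion), 18 (A/C, transversion), 39 (A/C, transversion), 41 (T/C, transition), 42 (A/G, transition).
Of the 5 differences, 2 transitions and 3 transversions over 44 sites: P = 2/44 = 0.045455, Q = 3/44 = 0.068182.
d = −0.5·ln(0.840908) − 0.25·ln(0.863636) = −0.5·(-0.173273) − 0.25·(-0.146604) = 0.1233.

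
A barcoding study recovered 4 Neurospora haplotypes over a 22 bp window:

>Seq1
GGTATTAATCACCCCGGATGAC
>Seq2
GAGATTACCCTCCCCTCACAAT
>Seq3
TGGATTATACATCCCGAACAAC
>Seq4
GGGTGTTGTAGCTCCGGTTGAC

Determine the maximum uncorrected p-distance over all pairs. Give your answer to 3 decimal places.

Pairwise Hamming distances:
  Seq1 vs Seq2: 10
  Seq1 vs Seq3: 8
  Seq1 vs Seq4: 9
  Seq2 vs Seq3: 9
  Seq2 vs Seq4: 15
  Seq3 vs Seq4: 14
The largest is 15 mismatches, between Seq2 and Seq4; p = 15/22 = 0.682.

0.682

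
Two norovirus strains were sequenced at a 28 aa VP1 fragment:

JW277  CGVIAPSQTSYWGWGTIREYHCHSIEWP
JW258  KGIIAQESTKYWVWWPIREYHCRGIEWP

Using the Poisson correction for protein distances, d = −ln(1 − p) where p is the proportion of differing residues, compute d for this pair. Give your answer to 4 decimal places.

Differing sites — 1:C/K; 3:V/I; 6:P/Q; 7:S/E; 8:Q/S; 10:S/K; 13:G/V; 15:G/W; 16:T/P; 23:H/R; 24:S/G.
p = 11/28 = 0.392857.
d = −ln(1 − 0.392857) = −ln(0.607143) = 0.4990.

0.4990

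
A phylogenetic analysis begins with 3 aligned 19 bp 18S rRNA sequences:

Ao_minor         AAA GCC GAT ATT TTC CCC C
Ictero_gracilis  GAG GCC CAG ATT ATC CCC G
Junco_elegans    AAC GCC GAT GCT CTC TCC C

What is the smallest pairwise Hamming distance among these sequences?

5

Pairwise Hamming distances:
  Ao_minor vs Ictero_gracilis: 6
  Ao_minor vs Junco_elegans: 5
  Ictero_gracilis vs Junco_elegans: 9
The smallest is 5, between Ao_minor and Junco_elegans.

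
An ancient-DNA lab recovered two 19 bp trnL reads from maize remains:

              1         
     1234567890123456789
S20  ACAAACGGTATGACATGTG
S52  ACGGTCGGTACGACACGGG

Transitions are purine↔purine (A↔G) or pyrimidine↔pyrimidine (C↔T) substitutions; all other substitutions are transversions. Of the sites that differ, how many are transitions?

4

Mismatches occur at site 3 (A↔G, transition), site 4 (A↔G, transition), site 5 (A↔T, transversion), site 11 (T↔C, transition), site 16 (T↔C, transition), site 18 (T↔G, transversion).
Of the 6 differences, 4 transitions and 2 transversions, so the answer is 4.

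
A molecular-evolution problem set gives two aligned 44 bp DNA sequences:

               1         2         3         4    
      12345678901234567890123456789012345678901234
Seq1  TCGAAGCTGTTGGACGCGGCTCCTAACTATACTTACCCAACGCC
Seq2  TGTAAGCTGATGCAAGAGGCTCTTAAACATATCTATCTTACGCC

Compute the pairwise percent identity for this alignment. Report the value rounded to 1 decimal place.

68.2%

The sequences differ at positions 2 (C/G), 3 (G/T), 10 (T/A), 13 (G/C), 15 (C/A), 17 (C/A), 23 (C/T), 27 (C/A), 28 (T/C), 32 (C/T), 33 (T/C), 36 (C/T), 38 (C/T), 39 (A/T).
30 of the 44 sites match, so the percent identity is 30/44 × 100 = 68.2%.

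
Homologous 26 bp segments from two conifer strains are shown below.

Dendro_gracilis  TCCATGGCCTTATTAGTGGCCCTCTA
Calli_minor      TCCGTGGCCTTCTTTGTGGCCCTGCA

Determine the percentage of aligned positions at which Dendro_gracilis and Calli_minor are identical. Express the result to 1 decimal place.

Differing sites — 4:A/G; 12:A/C; 15:A/T; 24:C/G; 25:T/C.
21 of the 26 sites match, so the percent identity is 21/26 × 100 = 80.8%.

80.8%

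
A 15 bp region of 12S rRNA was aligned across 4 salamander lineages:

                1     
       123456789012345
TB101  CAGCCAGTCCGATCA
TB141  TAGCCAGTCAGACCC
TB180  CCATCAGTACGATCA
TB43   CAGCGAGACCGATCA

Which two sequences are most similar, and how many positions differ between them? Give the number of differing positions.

Pairwise Hamming distances:
  TB101 vs TB141: 4
  TB101 vs TB180: 4
  TB101 vs TB43: 2
  TB141 vs TB180: 8
  TB141 vs TB43: 6
  TB180 vs TB43: 6
The smallest is 2, between TB101 and TB43.

2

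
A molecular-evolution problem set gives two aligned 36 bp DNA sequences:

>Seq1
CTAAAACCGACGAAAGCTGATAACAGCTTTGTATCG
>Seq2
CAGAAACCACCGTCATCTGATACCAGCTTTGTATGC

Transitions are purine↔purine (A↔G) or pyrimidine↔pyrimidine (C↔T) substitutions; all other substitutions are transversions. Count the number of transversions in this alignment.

The sequences differ at positions 2 (T/A, transversion), 3 (A/G, transition), 9 (G/A, transition), 10 (A/C, transversion), 13 (A/T, transversion), 14 (A/C, transversion), 16 (G/T, transversion), 23 (A/C, transversion), 35 (C/G, transversion), 36 (G/C, transversion).
Of the 10 differences, 2 transitions and 8 transversions, so the answer is 8.

8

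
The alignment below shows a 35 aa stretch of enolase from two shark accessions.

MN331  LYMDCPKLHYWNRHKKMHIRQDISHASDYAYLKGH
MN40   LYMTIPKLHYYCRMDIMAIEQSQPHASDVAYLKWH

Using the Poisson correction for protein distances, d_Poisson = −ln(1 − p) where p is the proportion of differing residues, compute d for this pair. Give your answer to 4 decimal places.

0.5108

Differing sites — 4:D/T; 5:C/I; 11:W/Y; 12:N/C; 14:H/M; 15:K/D; 16:K/I; 18:H/A; 20:R/E; 22:D/S; 23:I/Q; 24:S/P; 29:Y/V; 34:G/W.
p = 14/35 = 0.400000.
d = −ln(1 − 0.400000) = −ln(0.600000) = 0.5108.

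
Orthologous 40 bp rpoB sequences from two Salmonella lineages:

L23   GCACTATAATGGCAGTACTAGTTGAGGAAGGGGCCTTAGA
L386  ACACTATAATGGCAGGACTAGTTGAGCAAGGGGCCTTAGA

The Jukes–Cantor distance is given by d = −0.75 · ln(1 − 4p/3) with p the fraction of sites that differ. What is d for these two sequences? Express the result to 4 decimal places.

0.0790

Mismatches occur at site 1 (G→A), site 16 (T→G), site 27 (G→C).
p = 3/40 = 0.075000.
d = −0.75 · ln(1 − (4/3)·0.075000) = −0.75 · ln(0.900000) = −0.75 · (-0.105361) = 0.0790.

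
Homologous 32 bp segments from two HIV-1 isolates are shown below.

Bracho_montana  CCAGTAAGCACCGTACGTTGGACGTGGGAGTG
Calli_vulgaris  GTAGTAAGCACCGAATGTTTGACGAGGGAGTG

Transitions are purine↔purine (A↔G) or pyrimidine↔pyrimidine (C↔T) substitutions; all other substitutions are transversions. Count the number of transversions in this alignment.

4

The sequences differ at positions 1 (C/G, transversion), 2 (C/T, transition), 14 (T/A, transversion), 16 (C/T, transition), 20 (G/T, transversion), 25 (T/A, transversion).
Of the 6 differences, 2 transitions and 4 transversions, so the answer is 4.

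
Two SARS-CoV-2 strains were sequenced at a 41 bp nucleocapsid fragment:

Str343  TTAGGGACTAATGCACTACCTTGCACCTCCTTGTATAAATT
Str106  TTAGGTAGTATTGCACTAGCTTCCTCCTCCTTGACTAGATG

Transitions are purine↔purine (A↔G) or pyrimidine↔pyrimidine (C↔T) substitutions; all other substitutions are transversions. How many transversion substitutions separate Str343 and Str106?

Differing sites — 6:G/T (Tv); 8:C/G (Tv); 11:A/T (Tv); 19:C/G (Tv); 23:G/C (Tv); 25:A/T (Tv); 34:T/A (Tv); 35:A/C (Tv); 38:A/G (Ti); 41:T/G (Tv).
Of the 10 differences, 1 transition and 9 transversions, so the answer is 9.

9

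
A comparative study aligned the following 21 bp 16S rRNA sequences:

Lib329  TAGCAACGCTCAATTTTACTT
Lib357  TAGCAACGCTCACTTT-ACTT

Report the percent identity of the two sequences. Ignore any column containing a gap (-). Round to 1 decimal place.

95.0%

Excluding the 1 gap column leaves 20 comparable sites.
The sequences differ at position 13 (A/C).
19 of the 20 comparable sites match, so the percent identity is 19/20 × 100 = 95.0%.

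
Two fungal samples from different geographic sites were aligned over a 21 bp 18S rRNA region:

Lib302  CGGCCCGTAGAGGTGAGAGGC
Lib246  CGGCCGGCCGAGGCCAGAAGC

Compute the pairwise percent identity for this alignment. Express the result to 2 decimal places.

Mismatches occur at site 6 (C/G), site 8 (T/C), site 9 (A/C), site 14 (T/C), site 15 (G/C), site 19 (G/A).
15 of the 21 sites match, so the percent identity is 15/21 × 100 = 71.43%.

71.43%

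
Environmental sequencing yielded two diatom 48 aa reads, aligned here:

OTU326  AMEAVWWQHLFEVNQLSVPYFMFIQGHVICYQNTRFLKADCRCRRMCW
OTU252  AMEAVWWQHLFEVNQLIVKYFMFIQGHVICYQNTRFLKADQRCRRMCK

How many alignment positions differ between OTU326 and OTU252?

Mismatches occur at site 17 (S/I), site 19 (P/K), site 41 (C/Q), site 48 (W/K).
That gives 4 mismatches out of 48 aligned sites, so the Hamming distance is 4.

4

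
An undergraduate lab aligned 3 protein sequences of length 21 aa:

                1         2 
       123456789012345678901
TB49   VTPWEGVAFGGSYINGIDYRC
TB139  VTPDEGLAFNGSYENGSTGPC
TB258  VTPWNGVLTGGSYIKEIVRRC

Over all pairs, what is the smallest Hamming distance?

Pairwise Hamming distances:
  TB49 vs TB139: 8
  TB49 vs TB258: 7
  TB139 vs TB258: 13
The smallest is 7, between TB49 and TB258.

7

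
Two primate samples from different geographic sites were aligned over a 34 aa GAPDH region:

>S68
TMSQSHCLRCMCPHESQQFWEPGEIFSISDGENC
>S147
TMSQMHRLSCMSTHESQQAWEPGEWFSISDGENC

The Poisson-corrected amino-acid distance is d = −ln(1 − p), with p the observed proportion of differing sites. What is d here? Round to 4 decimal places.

0.2305

The sequences differ at positions 5 (S/M), 7 (C/R), 9 (R/S), 12 (C/S), 13 (P/T), 19 (F/A), 25 (I/W).
p = 7/34 = 0.205882.
d = −ln(1 − 0.205882) = −ln(0.794118) = 0.2305.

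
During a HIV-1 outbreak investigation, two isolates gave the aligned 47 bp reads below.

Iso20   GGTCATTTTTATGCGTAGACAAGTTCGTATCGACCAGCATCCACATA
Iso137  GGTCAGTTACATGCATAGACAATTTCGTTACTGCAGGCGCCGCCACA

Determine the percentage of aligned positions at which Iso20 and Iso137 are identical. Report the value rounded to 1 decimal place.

66.0%

Mismatches occur at site 6 (T↔G), site 9 (T↔A), site 10 (T↔C), site 15 (G↔A), site 23 (G↔T), site 29 (A↔T), site 30 (T↔A), site 32 (G↔T), site 33 (A↔G), site 35 (C↔A), site 36 (A↔G), site 39 (A↔G), site 40 (T↔C), site 42 (C↔G), site 43 (A↔C), site 46 (T↔C).
31 of the 47 sites match, so the percent identity is 31/47 × 100 = 66.0%.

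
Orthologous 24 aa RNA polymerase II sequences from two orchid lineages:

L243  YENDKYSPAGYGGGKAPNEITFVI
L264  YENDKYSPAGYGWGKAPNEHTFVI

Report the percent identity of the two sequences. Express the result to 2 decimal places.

The sequences differ at positions 13 (G/W), 20 (I/H).
22 of the 24 sites match, so the percent identity is 22/24 × 100 = 91.67%.

91.67%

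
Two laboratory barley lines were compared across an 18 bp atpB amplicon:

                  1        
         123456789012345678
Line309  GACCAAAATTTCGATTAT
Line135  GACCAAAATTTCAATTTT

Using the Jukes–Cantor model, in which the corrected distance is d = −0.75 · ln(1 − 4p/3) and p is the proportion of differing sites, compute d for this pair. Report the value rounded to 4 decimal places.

Mismatches occur at site 13 (G→A), site 17 (A→T).
p = 2/18 = 0.111111.
d = −0.75 · ln(1 − (4/3)·0.111111) = −0.75 · ln(0.851852) = −0.75 · (-0.160342) = 0.1203.

0.1203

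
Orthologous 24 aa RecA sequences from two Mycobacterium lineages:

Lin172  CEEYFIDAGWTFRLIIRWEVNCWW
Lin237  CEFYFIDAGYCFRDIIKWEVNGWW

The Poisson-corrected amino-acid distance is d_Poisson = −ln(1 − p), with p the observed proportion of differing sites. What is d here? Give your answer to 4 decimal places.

0.2877

Differing sites — 3:E/F; 10:W/Y; 11:T/C; 14:L/D; 17:R/K; 22:C/G.
p = 6/24 = 0.250000.
d = −ln(1 − 0.250000) = −ln(0.750000) = 0.2877.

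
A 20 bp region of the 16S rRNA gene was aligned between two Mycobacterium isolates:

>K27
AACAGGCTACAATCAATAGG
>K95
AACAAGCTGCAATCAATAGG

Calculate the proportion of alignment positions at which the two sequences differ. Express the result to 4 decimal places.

0.1000

Differing sites — 5:G/A; 9:A/G.
There are 2 differences over 20 sites, so p = 2/20 = 0.1000.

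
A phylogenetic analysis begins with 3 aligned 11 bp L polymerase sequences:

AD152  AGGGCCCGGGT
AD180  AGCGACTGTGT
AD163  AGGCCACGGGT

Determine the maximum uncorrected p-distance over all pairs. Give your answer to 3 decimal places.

Pairwise Hamming distances:
  AD152 vs AD180: 4
  AD152 vs AD163: 2
  AD180 vs AD163: 6
The largest is 6 mismatches, between AD180 and AD163; p = 6/11 = 0.545.

0.545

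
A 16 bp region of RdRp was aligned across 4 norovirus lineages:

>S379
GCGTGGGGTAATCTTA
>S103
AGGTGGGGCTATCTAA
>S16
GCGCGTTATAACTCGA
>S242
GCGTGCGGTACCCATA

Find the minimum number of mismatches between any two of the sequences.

4

Pairwise Hamming distances:
  S379 vs S103: 5
  S379 vs S16: 8
  S379 vs S242: 4
  S103 vs S16: 12
  S103 vs S242: 9
  S16 vs S242: 8
The smallest is 4, between S379 and S242.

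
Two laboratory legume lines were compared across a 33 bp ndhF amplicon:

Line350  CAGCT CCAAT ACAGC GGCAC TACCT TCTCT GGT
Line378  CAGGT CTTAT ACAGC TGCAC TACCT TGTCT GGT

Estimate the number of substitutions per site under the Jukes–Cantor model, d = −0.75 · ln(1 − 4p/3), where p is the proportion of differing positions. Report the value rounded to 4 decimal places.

0.1693

The sequences differ at positions 4 (C/G), 7 (C/T), 8 (A/T), 16 (G/T), 27 (C/G).
p = 5/33 = 0.151515.
d = −0.75 · ln(1 − (4/3)·0.151515) = −0.75 · ln(0.797980) = −0.75 · (-0.225672) = 0.1693.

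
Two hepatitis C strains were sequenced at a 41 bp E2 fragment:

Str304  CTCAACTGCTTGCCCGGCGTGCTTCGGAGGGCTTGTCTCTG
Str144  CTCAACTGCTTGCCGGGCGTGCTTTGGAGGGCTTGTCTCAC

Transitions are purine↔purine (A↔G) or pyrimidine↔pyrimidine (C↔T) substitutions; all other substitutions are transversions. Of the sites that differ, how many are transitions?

Mismatches occur at site 15 (C→G, transversion), site 25 (C→T, transition), site 40 (T→A, transversion), site 41 (G→C, transversion).
Of the 4 differences, 1 transition and 3 transversions, so the answer is 1.

1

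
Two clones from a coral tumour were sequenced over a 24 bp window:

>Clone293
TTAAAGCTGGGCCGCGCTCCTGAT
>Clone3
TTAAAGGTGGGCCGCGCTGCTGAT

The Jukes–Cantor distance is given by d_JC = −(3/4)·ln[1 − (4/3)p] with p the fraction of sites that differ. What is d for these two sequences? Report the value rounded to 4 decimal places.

0.0883

Mismatches occur at site 7 (C↔G), site 19 (C↔G).
p = 2/24 = 0.083333.
d = −0.75 · ln(1 − (4/3)·0.083333) = −0.75 · ln(0.888889) = −0.75 · (-0.117783) = 0.0883.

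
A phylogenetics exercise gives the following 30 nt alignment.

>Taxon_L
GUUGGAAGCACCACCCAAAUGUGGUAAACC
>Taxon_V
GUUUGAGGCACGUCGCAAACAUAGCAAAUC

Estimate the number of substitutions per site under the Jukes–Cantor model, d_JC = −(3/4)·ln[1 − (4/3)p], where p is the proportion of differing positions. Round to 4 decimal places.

Differing sites — 4:G/U; 7:A/G; 12:C/G; 13:A/U; 15:C/G; 20:U/C; 21:G/A; 23:G/A; 25:U/C; 29:C/U.
p = 10/30 = 0.333333.
d = −0.75 · ln(1 − (4/3)·0.333333) = −0.75 · ln(0.555556) = −0.75 · (-0.587786) = 0.4408.

0.4408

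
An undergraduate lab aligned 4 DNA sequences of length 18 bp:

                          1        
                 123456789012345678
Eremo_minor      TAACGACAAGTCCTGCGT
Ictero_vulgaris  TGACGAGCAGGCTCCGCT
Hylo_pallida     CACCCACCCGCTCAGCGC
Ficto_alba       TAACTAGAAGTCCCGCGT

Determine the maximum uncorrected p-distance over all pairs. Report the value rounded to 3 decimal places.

Pairwise Hamming distances:
  Eremo_minor vs Ictero_vulgaris: 9
  Eremo_minor vs Hylo_pallida: 9
  Eremo_minor vs Ficto_alba: 3
  Ictero_vulgaris vs Hylo_pallida: 14
  Ictero_vulgaris vs Ficto_alba: 8
  Hylo_pallida vs Ficto_alba: 10
The largest is 14 mismatches, between Ictero_vulgaris and Hylo_pallida; p = 14/18 = 0.778.

0.778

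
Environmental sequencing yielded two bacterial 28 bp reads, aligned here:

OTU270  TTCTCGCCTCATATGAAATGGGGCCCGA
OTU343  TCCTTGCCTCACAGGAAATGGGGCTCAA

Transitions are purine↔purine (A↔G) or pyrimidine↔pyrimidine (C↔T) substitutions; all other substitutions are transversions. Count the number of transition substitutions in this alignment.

Mismatches occur at site 2 (T/C, transition), site 5 (C/T, transition), site 12 (T/C, transition), site 14 (T/G, transversion), site 25 (C/T, transition), site 27 (G/A, transition).
Of the 6 differences, 5 transitions and 1 transversion, so the answer is 5.

5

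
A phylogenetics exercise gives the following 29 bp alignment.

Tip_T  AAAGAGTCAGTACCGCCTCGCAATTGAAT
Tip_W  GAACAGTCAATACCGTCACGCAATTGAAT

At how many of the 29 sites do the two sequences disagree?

Differing sites — 1:A/G; 4:G/C; 10:G/A; 16:C/T; 18:T/A.
That gives 5 mismatches out of 29 aligned sites, so the Hamming distance is 5.

5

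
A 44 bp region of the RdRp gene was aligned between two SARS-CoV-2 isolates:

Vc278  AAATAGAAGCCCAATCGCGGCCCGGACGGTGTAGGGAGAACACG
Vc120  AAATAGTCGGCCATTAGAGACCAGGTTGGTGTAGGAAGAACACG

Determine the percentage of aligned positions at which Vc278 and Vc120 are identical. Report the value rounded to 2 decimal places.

75.00%

Differing sites — 7:A/T; 8:A/C; 10:C/G; 14:A/T; 16:C/A; 18:C/A; 20:G/A; 23:C/A; 26:A/T; 27:C/T; 36:G/A.
33 of the 44 sites match, so the percent identity is 33/44 × 100 = 75.00%.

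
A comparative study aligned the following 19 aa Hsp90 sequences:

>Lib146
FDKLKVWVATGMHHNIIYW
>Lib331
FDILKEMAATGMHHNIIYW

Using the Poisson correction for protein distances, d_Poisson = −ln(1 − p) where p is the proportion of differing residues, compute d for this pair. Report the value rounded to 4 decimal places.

Differing sites — 3:K/I; 6:V/E; 7:W/M; 8:V/A.
p = 4/19 = 0.210526.
d = −ln(1 − 0.210526) = −ln(0.789474) = 0.2364.

0.2364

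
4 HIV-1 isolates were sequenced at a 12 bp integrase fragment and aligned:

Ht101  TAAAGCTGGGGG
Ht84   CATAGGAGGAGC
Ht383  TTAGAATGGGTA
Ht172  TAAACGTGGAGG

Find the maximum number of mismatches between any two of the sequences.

Pairwise Hamming distances:
  Ht101 vs Ht84: 6
  Ht101 vs Ht383: 6
  Ht101 vs Ht172: 3
  Ht84 vs Ht383: 10
  Ht84 vs Ht172: 5
  Ht383 vs Ht172: 7
The largest is 10, between Ht84 and Ht383.

10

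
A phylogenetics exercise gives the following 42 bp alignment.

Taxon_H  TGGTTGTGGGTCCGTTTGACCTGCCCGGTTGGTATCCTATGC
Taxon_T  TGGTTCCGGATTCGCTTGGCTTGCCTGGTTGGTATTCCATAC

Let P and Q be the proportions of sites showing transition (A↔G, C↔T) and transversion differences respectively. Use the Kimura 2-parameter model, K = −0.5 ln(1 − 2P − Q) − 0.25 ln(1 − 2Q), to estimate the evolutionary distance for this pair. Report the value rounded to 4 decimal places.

0.3588

Mismatches occur at site 6 (G↔C, transversion), site 7 (T↔C, transition), site 10 (G↔A, transition), site 12 (C↔T, transition), site 15 (T↔C, transition), site 19 (A↔G, transition), site 21 (C↔T, transition), site 26 (C↔T, transition), site 36 (C↔T, transition), site 38 (T↔C, transition), site 41 (G↔A, transition).
Of the 11 differences, 10 transitions and 1 transversion over 42 sites: P = 10/42 = 0.238095, Q = 1/42 = 0.023810.
d = −0.5·ln(0.500000) − 0.25·ln(0.952380) = −0.5·(-0.693147) − 0.25·(-0.048791) = 0.3588.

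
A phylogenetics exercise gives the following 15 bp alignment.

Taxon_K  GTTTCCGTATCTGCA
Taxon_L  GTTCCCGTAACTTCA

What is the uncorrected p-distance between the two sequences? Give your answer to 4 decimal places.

Differing sites — 4:T/C; 10:T/A; 13:G/T.
There are 3 differences over 15 sites, so p = 3/15 = 0.2000.

0.2000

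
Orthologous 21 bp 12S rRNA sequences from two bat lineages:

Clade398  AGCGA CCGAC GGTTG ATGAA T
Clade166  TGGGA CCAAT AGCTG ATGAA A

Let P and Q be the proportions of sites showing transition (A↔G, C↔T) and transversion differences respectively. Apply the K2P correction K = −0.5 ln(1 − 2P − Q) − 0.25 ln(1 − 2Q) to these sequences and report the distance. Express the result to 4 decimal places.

0.4551

The sequences differ at positions 1 (A/T, transversion), 3 (C/G, transversion), 8 (G/A, transition), 10 (C/T, transition), 11 (G/A, transition), 13 (T/C, transition), 21 (T/A, transversion).
Of the 7 differences, 4 transitions and 3 transversions over 21 sites: P = 4/21 = 0.190476, Q = 3/21 = 0.142857.
d = −0.5·ln(0.476191) − 0.25·ln(0.714286) = −0.5·(-0.741936) − 0.25·(-0.336472) = 0.4551.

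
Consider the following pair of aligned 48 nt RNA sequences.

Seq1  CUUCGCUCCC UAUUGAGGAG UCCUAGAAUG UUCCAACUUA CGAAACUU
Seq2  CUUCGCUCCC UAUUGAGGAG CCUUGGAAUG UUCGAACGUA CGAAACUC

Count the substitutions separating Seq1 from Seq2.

Differing sites — 21:U/C; 23:C/U; 25:A/G; 34:C/G; 38:U/G; 48:U/C.
That gives 6 mismatches out of 48 aligned sites, so the Hamming distance is 6.

6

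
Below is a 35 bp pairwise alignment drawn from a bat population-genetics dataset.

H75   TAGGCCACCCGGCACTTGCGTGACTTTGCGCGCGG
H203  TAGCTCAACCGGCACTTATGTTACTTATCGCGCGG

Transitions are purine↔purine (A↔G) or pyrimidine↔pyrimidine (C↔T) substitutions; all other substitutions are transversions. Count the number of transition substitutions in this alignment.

Mismatches occur at site 4 (G→C, transversion), site 5 (C→T, transition), site 8 (C→A, transversion), site 18 (G→A, transition), site 19 (C→T, transition), site 22 (G→T, transversion), site 27 (T→A, transversion), site 28 (G→T, transversion).
Of the 8 differences, 3 transitions and 5 transversions, so the answer is 3.

3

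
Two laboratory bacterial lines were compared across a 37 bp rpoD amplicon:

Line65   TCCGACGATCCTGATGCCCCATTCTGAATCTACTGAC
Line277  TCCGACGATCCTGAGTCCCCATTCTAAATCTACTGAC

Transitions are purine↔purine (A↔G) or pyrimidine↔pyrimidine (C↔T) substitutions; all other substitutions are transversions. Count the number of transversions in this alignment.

2

The sequences differ at positions 15 (T/G, transversion), 16 (G/T, transversion), 26 (G/A, transition).
Of the 3 differences, 1 transition and 2 transversions, so the answer is 2.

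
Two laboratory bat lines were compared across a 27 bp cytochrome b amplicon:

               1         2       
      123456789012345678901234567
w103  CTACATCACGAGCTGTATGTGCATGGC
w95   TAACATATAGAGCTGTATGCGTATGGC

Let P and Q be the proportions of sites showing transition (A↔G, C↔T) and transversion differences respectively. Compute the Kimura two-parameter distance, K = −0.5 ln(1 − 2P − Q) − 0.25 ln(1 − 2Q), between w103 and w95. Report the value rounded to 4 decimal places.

The sequences differ at positions 1 (C/T, transition), 2 (T/A, transversion), 7 (C/A, transversion), 8 (A/T, transversion), 9 (C/A, transversion), 20 (T/C, transition), 22 (C/T, transition).
Of the 7 differences, 3 transitions and 4 transversions over 27 sites: P = 3/27 = 0.111111, Q = 4/27 = 0.148148.
d = −0.5·ln(0.629630) − 0.25·ln(0.703704) = −0.5·(-0.462623) − 0.25·(-0.351397) = 0.3192.

0.3192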